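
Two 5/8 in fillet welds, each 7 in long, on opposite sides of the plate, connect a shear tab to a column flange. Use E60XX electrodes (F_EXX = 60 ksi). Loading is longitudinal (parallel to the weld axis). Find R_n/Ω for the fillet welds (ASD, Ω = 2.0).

R_n/Ω ≈ 111 kip

Effective throat t_e = 0.707 × 0.625 = 0.4419 in.
Total length L = 14 in; A_we = 0.4419 × 14 = 6.186 in².
F_nw = 0.6 F_EXX = 0.6 × 60 = 36 ksi.
R_n = 36 × 6.186 = 222.7 kip; R_n/Ω = 222.7/2.0 = 111.4 kip.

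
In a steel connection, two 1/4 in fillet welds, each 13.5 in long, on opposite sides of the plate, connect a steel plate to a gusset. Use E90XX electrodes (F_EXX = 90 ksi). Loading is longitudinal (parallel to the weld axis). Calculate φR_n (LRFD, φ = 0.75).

φR_n ≈ 193 kips

Effective throat t_e = 0.707 × 0.25 = 0.1767 in.
Total length L = 27 in; A_we = 0.1767 × 27 = 4.772 in².
F_nw = 0.6 F_EXX = 0.6 × 90 = 54 ksi.
φR_n = 0.75 × 54 × 4.772 = 193.3 kips.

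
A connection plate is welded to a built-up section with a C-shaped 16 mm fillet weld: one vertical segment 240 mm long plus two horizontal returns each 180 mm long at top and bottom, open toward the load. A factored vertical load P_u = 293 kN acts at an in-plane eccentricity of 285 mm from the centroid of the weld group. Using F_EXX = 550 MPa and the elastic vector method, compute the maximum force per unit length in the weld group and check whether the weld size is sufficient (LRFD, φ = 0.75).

Total weld length L_w = 600 mm. Treat welds as unit-width lines.
Centroid: x̄ = 2×180×90 / 600 = 54 mm from the vertical weld.
Polar moment about centroid: J = I_x + I_y = [240³/12 + 2×180×120²] + [240×54² + 2(180³/12 + 180×36²)] = 8474000 mm³.
Direct shear f_v = P/L_w = 293×10³ / 600 = 488.3 N/mm (vertical).
Torsion M = P·e = 293×10³ × 285 = 83505000 N·mm.
Critical point at (x, y) = (126, 120) from centroid. f_tx = M·y/J = 1182 N/mm; f_ty = M·x/J = 1242 N/mm.
Resultant f_max = √[f_tx² + (f_v + f_ty)²] = √[1182² + (488.3 + 1242)²] = 2095 N/mm.
Capacity per unit length: φr_n = 0.75 × 0.6 × 550 × (0.707 × 16) = 2800 N/mm.
2095 ≤ 2800 → adequate.

f_max ≈ 2100 N/mm; adequate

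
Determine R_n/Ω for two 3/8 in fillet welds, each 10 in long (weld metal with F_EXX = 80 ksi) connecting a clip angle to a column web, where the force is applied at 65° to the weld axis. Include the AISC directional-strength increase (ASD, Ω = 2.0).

t_e = 0.707 × 0.375 = 0.2651 in; A_we = 0.2651 × 20 = 5.303 in².
Directional factor: 1.0 + 0.5 sin^1.5(65°) = 1.431.
F_nw = 0.6 × 80 × 1.431 = 68.71 ksi.
R_n/Ω = (68.71 × 5.303) / 2.0 = 182.2 kip.

R_n/Ω ≈ 182 kip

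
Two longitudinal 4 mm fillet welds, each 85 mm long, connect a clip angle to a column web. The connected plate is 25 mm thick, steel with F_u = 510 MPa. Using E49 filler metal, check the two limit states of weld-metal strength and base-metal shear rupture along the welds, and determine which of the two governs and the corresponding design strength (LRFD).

E49XX → F_EXX = 490 MPa.
t_e = 0.707 × 4 = 2.828 mm; L = 170 mm.
Weld metal: φR_n = 0.75 × 0.6 × 490 × 2.828 × 170 × 10⁻³ = 106 kN.
Base metal (shear rupture): φR_n = 0.75 × 0.6 × 510 × 25 × 170 × 10⁻³ = 975.4 kN.
Governing: weld metal.

φR_n ≈ 106 kN (weld metal governs)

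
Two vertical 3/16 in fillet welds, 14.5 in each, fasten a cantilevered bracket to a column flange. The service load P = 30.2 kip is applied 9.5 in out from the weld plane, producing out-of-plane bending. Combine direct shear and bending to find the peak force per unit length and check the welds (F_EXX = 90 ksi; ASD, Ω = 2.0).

f_max ≈ 4.22 kip/in; NOT adequate

L_w = 2 × 14.5 = 29 in; section modulus (unit throat) S = 2 × L²/6 = 70.08 in².
Direct shear f_v = P/L_w = 30.2/29 = 1.041 kip/in.
Moment M = P × e = 30.2 × 9.5 = 286.9 kip·in; bending f_b = M/S = 4.094 kip/in.
f_max = √(f_v² + f_b²) = √(1.041² + 4.094²) = 4.224 kip/in.
r_n/Ω = (1/2.0) × 0.6 × 90 × (0.707 × 0.1875) = 3.579 kip/in → NOT adequate.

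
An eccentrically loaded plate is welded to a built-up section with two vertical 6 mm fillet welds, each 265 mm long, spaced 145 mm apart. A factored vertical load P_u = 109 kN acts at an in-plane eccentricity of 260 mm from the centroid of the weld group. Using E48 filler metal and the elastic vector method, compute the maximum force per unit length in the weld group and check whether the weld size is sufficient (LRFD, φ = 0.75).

f_max ≈ 845 N/mm; adequate

E48XX → F_EXX = 480 MPa.
Total weld length L_w = 530 mm. Treat welds as unit-width lines.
Polar moment about centroid: J = 2[d³/12 + d(b/2)²] = 2[265³/12 + 265×72.5²] = 5887000 mm³.
Direct shear f_v = P/L_w = 109×10³ / 530 = 205.7 N/mm (vertical).
Torsion M = P·e = 109×10³ × 260 = 28340000 N·mm.
Critical point at (x, y) = (72.5, 132.5) from centroid. f_tx = M·y/J = 637.8 N/mm; f_ty = M·x/J = 349 N/mm.
Resultant f_max = √[f_tx² + (f_v + f_ty)²] = √[637.8² + (205.7 + 349)²] = 845.2 N/mm.
Capacity per unit length: φr_n = 0.75 × 0.6 × 480 × (0.707 × 6) = 916.3 N/mm.
845.2 ≤ 916.3 → adequate.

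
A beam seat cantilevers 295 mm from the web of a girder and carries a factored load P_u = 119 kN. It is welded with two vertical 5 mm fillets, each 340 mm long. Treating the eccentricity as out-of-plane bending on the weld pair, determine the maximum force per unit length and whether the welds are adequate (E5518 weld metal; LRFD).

f_max ≈ 928 N/mm; NOT adequate

E55XX → F_EXX = 550 MPa.
L_w = 2 × 340 = 680 mm; section modulus (unit throat) S = 2 × L²/6 = 38530 mm².
Direct shear f_v = P/L_w = 119×10³/680 = 175 N/mm.
Moment M = P × e = 119×10³ × 295 = 35105000 N·mm; bending f_b = M/S = 911 N/mm.
f_max = √(f_v² + f_b²) = √(175² + 911²) = 927.7 N/mm.
φr_n = 0.75 × 0.6 × 550 × (0.707 × 5) = 874.9 N/mm → NOT adequate.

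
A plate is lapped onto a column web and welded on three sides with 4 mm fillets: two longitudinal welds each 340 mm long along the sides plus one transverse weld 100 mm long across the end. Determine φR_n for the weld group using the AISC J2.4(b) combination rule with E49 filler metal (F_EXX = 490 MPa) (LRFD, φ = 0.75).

φR_n ≈ 486 kN

t_e = 0.707 × 4 = 2.828 mm.
R_nwl = 0.6 × 490 × 2.828 × 680 × 10⁻³ = 565.4 kN (longitudinal, 2 welds).
R_nwt = 0.6 × 490 × 2.828 × 100 × 10⁻³ = 83.14 kN (transverse, base value).
(i) R_nwl + R_nwt = 648.5 kN; (ii) 0.85 R_nwl + 1.5 R_nwt = 605.3 kN.
R_n = max = 648.5 kN [governs: (i)]; φR_n = 486.4 kN.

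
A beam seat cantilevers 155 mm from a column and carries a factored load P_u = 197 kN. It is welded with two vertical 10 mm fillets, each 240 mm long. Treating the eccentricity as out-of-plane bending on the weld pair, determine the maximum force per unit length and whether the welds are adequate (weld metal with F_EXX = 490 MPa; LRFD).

f_max ≈ 1640 N/mm; NOT adequate

L_w = 2 × 240 = 480 mm; section modulus (unit throat) S = 2 × L²/6 = 19200 mm².
Direct shear f_v = P/L_w = 197×10³/480 = 410.4 N/mm.
Moment M = P × e = 197×10³ × 155 = 30535000 N·mm; bending f_b = M/S = 1590 N/mm.
f_max = √(f_v² + f_b²) = √(410.4² + 1590²) = 1642 N/mm.
φr_n = 0.75 × 0.6 × 490 × (0.707 × 10) = 1559 N/mm → NOT adequate.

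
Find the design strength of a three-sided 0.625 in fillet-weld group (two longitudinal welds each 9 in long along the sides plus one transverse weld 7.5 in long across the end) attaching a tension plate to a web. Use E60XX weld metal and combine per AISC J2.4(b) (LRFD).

φR_n ≈ 317 kip

E60XX → F_EXX = 60 ksi.
t_e = 0.707 × 0.625 = 0.4419 in.
R_nwl = 0.6 × 60 × 0.4419 × 18 = 286.3 kip (longitudinal, 2 welds).
R_nwt = 0.6 × 60 × 0.4419 × 7.5 = 119.3 kip (transverse, base value).
(i) R_nwl + R_nwt = 405.6 kip; (ii) 0.85 R_nwl + 1.5 R_nwt = 422.3 kip.
R_n = max = 422.3 kip [governs: (ii)]; φR_n = 316.8 kip.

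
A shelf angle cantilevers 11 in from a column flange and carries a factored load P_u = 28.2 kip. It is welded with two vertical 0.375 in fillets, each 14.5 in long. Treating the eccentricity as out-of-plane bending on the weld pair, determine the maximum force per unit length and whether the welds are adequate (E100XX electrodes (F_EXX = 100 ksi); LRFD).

f_max ≈ 4.53 kip/in; adequate

L_w = 2 × 14.5 = 29 in; section modulus (unit throat) S = 2 × L²/6 = 70.08 in².
Direct shear f_v = P/L_w = 28.2/29 = 0.9724 kip/in.
Moment M = P × e = 28.2 × 11 = 310.2 kip·in; bending f_b = M/S = 4.426 kip/in.
f_max = √(f_v² + f_b²) = √(0.9724² + 4.426²) = 4.532 kip/in.
φr_n = 0.75 × 0.6 × 100 × (0.707 × 0.375) = 11.93 kip/in → adequate.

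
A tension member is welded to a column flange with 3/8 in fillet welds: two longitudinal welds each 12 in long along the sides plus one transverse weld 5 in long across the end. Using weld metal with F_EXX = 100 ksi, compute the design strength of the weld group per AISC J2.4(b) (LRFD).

t_e = 0.707 × 0.375 = 0.2651 in.
R_nwl = 0.6 × 100 × 0.2651 × 24 = 381.8 kips (longitudinal, 2 welds).
R_nwt = 0.6 × 100 × 0.2651 × 5 = 79.54 kips (transverse, base value).
(i) R_nwl + R_nwt = 461.3 kips; (ii) 0.85 R_nwl + 1.5 R_nwt = 443.8 kips.
R_n = max = 461.3 kips [governs: (i)]; φR_n = 346 kips.

φR_n ≈ 346 kips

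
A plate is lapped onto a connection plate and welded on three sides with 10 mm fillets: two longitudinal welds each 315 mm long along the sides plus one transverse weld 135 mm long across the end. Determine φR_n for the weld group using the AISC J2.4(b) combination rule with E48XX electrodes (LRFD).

E48XX → F_EXX = 480 MPa.
t_e = 0.707 × 10 = 7.07 mm.
R_nwl = 0.6 × 480 × 7.07 × 630 × 10⁻³ = 1283 kN (longitudinal, 2 welds).
R_nwt = 0.6 × 480 × 7.07 × 135 × 10⁻³ = 274.9 kN (transverse, base value).
(i) R_nwl + R_nwt = 1558 kN; (ii) 0.85 R_nwl + 1.5 R_nwt = 1503 kN.
R_n = max = 1558 kN [governs: (i)]; φR_n = 1168 kN.

φR_n ≈ 1170 kN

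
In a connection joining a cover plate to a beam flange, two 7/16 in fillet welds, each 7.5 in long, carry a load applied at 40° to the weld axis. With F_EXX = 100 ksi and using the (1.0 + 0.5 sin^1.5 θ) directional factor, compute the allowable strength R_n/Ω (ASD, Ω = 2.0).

R_n/Ω ≈ 175 kips

t_e = 0.707 × 0.4375 = 0.3093 in; A_we = 0.3093 × 15 = 4.64 in².
Directional factor: 1.0 + 0.5 sin^1.5(40°) = 1.258.
F_nw = 0.6 × 100 × 1.258 = 75.46 ksi.
R_n/Ω = (75.46 × 4.64) / 2.0 = 175.1 kips.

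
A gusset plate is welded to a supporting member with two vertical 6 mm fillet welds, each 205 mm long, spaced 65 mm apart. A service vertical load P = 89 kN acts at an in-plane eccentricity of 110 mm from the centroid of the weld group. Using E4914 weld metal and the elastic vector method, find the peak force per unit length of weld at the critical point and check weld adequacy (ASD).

f_max ≈ 662 N/mm; NOT adequate

E49XX → F_EXX = 490 MPa.
Total weld length L_w = 410 mm. Treat welds as unit-width lines.
Polar moment about centroid: J = 2[d³/12 + d(b/2)²] = 2[205³/12 + 205×32.5²] = 1869000 mm³.
Direct shear f_v = P/L_w = 89×10³ / 410 = 217.1 N/mm (vertical).
Torsion M = P·e = 89×10³ × 110 = 9790000 N·mm.
Critical point at (x, y) = (32.5, 102.5) from centroid. f_tx = M·y/J = 536.9 N/mm; f_ty = M·x/J = 170.2 N/mm.
Resultant f_max = √[f_tx² + (f_v + f_ty)²] = √[536.9² + (217.1 + 170.2)²] = 662 N/mm.
Capacity per unit length: r_n/Ω = (1/2.0) × 0.6 × 490 × (0.707 × 6) = 623.6 N/mm.
662 > 623.6 → NOT adequate.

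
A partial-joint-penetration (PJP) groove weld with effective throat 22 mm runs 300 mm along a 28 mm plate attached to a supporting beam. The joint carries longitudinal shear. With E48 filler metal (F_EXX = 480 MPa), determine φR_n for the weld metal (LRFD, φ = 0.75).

Effective throat (given) t_e = 22 mm.
A_we = 22 × 300 = 6600 mm².
F_nw = 0.6 F_EXX = 288 MPa.
φR_n = 0.75 × 288 × 6600 × 10⁻³ = 1426 kN.

φR_n ≈ 1430 kN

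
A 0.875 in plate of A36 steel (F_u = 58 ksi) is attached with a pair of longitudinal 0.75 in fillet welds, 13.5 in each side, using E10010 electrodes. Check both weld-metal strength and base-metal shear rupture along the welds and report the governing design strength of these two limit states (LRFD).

φR_n ≈ 617 kips (base-metal shear rupture governs)

E100XX → F_EXX = 100 ksi.
t_e = 0.707 × 0.75 = 0.5302 in; L = 27 in.
Weld metal: φR_n = 0.75 × 0.6 × 100 × 0.5302 × 27 = 644.3 kips.
Base metal (shear rupture): φR_n = 0.75 × 0.6 × 58 × 0.875 × 27 = 616.6 kips.
Governing: base-metal shear rupture.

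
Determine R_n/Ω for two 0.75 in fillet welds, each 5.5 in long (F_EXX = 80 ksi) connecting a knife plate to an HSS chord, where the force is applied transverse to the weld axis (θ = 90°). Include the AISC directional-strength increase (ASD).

t_e = 0.707 × 0.75 = 0.5302 in; A_we = 0.5302 × 11 = 5.833 in².
Directional factor: 1.0 + 0.5 sin^1.5(90°) = 1.5.
F_nw = 0.6 × 80 × 1.5 = 72 ksi.
R_n/Ω = (72 × 5.833) / 2.0 = 210 kips.

R_n/Ω ≈ 210 kips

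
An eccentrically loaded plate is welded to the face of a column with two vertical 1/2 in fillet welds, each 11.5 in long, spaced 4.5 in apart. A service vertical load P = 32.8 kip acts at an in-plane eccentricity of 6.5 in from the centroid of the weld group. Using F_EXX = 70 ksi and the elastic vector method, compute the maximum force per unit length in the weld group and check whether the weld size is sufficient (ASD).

f_max ≈ 4.29 kip/in; adequate

Total weld length L_w = 23 in. Treat welds as unit-width lines.
Polar moment about centroid: J = 2[d³/12 + d(b/2)²] = 2[11.5³/12 + 11.5×2.25²] = 369.9 in³.
Direct shear f_v = P/L_w = 32.8 / 23 = 1.426 kip/in (vertical).
Torsion M = P·e = 32.8 × 6.5 = 213.2 kip·in.
Critical point at (x, y) = (2.25, 5.75) from centroid. f_tx = M·y/J = 3.314 kip/in; f_ty = M·x/J = 1.297 kip/in.
Resultant f_max = √[f_tx² + (f_v + f_ty)²] = √[3.314² + (1.426 + 1.297)²] = 4.289 kip/in.
Capacity per unit length: r_n/Ω = (1/2.0) × 0.6 × 70 × (0.707 × 0.5) = 7.423 kip/in.
4.289 ≤ 7.423 → adequate.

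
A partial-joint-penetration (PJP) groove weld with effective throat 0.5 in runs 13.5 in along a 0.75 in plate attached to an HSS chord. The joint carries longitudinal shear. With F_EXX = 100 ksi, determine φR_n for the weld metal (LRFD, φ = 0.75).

Effective throat (given) t_e = 0.5 in.
A_we = 0.5 × 13.5 = 6.75 in².
F_nw = 0.6 F_EXX = 60 ksi.
φR_n = 0.75 × 60 × 6.75 = 303.8 kip.

φR_n ≈ 304 kip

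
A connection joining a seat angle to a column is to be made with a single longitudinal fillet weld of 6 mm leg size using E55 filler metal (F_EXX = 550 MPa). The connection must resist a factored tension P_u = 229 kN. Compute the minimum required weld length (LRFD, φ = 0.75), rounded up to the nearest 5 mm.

L = 220 mm

Throat t_e = 0.707 × 6 = 4.242 mm.
φr_n = 0.75 × 0.6 × 550 × 4.242 × 10⁻³ = 1.05 kN/mm.
L_req = P_u / φr_n = 229 / 1.05 = 218.1 mm total.
Round up → use L = 220 mm.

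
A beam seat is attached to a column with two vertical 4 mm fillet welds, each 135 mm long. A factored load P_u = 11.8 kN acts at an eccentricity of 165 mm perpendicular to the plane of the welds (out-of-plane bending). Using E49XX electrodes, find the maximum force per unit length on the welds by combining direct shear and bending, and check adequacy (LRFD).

E49XX → F_EXX = 490 MPa.
L_w = 2 × 135 = 270 mm; section modulus (unit throat) S = 2 × L²/6 = 6075 mm².
Direct shear f_v = P/L_w = 11.8×10³/270 = 43.7 N/mm.
Moment M = P × e = 11.8×10³ × 165 = 1947000 N·mm; bending f_b = M/S = 320.5 N/mm.
f_max = √(f_v² + f_b²) = √(43.7² + 320.5²) = 323.5 N/mm.
φr_n = 0.75 × 0.6 × 490 × (0.707 × 4) = 623.6 N/mm → adequate.

f_max ≈ 323 N/mm; adequate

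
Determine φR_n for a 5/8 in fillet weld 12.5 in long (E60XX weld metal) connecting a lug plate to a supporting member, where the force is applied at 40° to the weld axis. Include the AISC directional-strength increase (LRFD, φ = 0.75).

φR_n ≈ 188 kips

E60XX → F_EXX = 60 ksi.
t_e = 0.707 × 0.625 = 0.4419 in; A_we = 0.4419 × 12.5 = 5.523 in².
Directional factor: 1.0 + 0.5 sin^1.5(40°) = 1.258.
F_nw = 0.6 × 60 × 1.258 = 45.28 ksi.
φR_n = 0.75 × 45.28 × 5.523 = 187.6 kips.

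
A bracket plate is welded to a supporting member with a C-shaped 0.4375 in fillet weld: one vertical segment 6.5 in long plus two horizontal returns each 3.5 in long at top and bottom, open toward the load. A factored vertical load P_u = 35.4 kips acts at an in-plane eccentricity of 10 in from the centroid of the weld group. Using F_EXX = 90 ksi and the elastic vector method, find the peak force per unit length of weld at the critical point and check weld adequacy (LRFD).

Total weld length L_w = 13.5 in. Treat welds as unit-width lines.
Centroid: x̄ = 2×3.5×1.75 / 13.5 = 0.9074 in from the vertical weld.
Polar moment about centroid: J = I_x + I_y = [6.5³/12 + 2×3.5×3.25²] + [6.5×0.9074² + 2(3.5³/12 + 3.5×0.8426²)] = 114.3 in³.
Direct shear f_v = P/L_w = 35.4 / 13.5 = 2.622 kip/in (vertical).
Torsion M = P·e = 35.4 × 10 = 354 kip·in.
Critical point at (x, y) = (2.593, 3.25) from centroid. f_tx = M·y/J = 10.07 kip/in; f_ty = M·x/J = 8.03 kip/in.
Resultant f_max = √[f_tx² + (f_v + f_ty)²] = √[10.07² + (2.622 + 8.03)²] = 14.66 kip/in.
Capacity per unit length: φr_n = 0.75 × 0.6 × 90 × (0.707 × 0.4375) = 12.53 kip/in.
14.66 > 12.53 → NOT adequate.

f_max ≈ 14.7 kip/in; NOT adequate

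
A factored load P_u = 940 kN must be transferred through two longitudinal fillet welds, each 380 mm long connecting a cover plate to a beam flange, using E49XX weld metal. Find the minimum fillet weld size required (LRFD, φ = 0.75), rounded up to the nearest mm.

w = 8 mm

E49XX → F_EXX = 490 MPa.
Total weld length L = 760 mm.
Required throat t_e = P_u / (φ × 0.6 F_EXX × L) = 940 / (0.75 × 0.6 × 490 × 760 × 10⁻³) = 5.609 mm.
Required leg w = t_e / 0.707 = 7.934 mm → use 8 mm.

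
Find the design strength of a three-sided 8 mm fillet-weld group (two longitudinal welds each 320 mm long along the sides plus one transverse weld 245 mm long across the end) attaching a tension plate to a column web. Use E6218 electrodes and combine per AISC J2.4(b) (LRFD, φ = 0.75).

E62XX → F_EXX = 620 MPa.
t_e = 0.707 × 8 = 5.656 mm.
R_nwl = 0.6 × 620 × 5.656 × 640 × 10⁻³ = 1347 kN (longitudinal, 2 welds).
R_nwt = 0.6 × 620 × 5.656 × 245 × 10⁻³ = 515.5 kN (transverse, base value).
(i) R_nwl + R_nwt = 1862 kN; (ii) 0.85 R_nwl + 1.5 R_nwt = 1918 kN.
R_n = max = 1918 kN [governs: (ii)]; φR_n = 1438 kN.

φR_n ≈ 1440 kN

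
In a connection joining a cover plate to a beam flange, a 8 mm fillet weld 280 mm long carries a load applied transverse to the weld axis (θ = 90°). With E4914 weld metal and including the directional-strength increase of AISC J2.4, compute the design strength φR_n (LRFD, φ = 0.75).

E49XX → F_EXX = 490 MPa.
t_e = 0.707 × 8 = 5.656 mm; A_we = 5.656 × 280 = 1584 mm².
Directional factor: 1.0 + 0.5 sin^1.5(90°) = 1.5.
F_nw = 0.6 × 490 × 1.5 = 441 MPa.
φR_n = 0.75 × 441 × 1584 × 10⁻³ = 523.8 kN.

φR_n ≈ 524 kN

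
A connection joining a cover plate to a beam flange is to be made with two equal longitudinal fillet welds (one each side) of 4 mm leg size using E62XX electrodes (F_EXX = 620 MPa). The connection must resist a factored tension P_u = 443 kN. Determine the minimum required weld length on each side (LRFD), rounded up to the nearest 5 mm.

Throat t_e = 0.707 × 4 = 2.828 mm.
φr_n = 0.75 × 0.6 × 620 × 2.828 × 10⁻³ = 0.789 kN/mm.
L_req = P_u / φr_n = 443 / 0.789 = 561.5 mm total.
Per side: 561.5 / 2 = 280.7 mm.
Round up → use L = 285 mm on each side.

L = 285 mm on each side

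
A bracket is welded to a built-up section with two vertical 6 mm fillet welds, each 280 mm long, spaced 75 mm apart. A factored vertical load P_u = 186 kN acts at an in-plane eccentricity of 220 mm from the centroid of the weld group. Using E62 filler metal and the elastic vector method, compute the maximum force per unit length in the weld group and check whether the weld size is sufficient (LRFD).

E62XX → F_EXX = 620 MPa.
Total weld length L_w = 560 mm. Treat welds as unit-width lines.
Polar moment about centroid: J = 2[d³/12 + d(b/2)²] = 2[280³/12 + 280×37.5²] = 4446000 mm³.
Direct shear f_v = P/L_w = 186×10³ / 560 = 332.1 N/mm (vertical).
Torsion M = P·e = 186×10³ × 220 = 40920000 N·mm.
Critical point at (x, y) = (37.5, 140) from centroid. f_tx = M·y/J = 1288 N/mm; f_ty = M·x/J = 345.1 N/mm.
Resultant f_max = √[f_tx² + (f_v + f_ty)²] = √[1288² + (332.1 + 345.1)²] = 1456 N/mm.
Capacity per unit length: φr_n = 0.75 × 0.6 × 620 × (0.707 × 6) = 1184 N/mm.
1456 > 1184 → NOT adequate.

f_max ≈ 1460 N/mm; NOT adequate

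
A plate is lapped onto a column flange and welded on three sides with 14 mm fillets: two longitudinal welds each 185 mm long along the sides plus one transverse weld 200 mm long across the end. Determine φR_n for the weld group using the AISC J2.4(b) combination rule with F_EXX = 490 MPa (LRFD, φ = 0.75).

φR_n ≈ 1340 kN

t_e = 0.707 × 14 = 9.898 mm.
R_nwl = 0.6 × 490 × 9.898 × 370 × 10⁻³ = 1077 kN (longitudinal, 2 welds).
R_nwt = 0.6 × 490 × 9.898 × 200 × 10⁻³ = 582 kN (transverse, base value).
(i) R_nwl + R_nwt = 1659 kN; (ii) 0.85 R_nwl + 1.5 R_nwt = 1788 kN.
R_n = max = 1788 kN [governs: (ii)]; φR_n = 1341 kN.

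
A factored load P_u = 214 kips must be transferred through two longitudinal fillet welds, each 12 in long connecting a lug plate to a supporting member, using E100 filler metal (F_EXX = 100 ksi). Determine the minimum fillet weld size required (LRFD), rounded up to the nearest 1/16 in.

Total weld length L = 24 in.
Required throat t_e = P_u / (φ × 0.6 F_EXX × L) = 214 / (0.75 × 0.6 × 100 × 24) = 0.1981 in.
Required leg w = t_e / 0.707 = 0.2803 in → use 5/16 in.

w = 5/16 in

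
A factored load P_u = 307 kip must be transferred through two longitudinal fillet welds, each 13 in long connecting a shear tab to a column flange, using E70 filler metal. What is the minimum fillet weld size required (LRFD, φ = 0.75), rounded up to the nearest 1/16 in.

E70XX → F_EXX = 70 ksi.
Total weld length L = 26 in.
Required throat t_e = P_u / (φ × 0.6 F_EXX × L) = 307 / (0.75 × 0.6 × 70 × 26) = 0.3748 in.
Required leg w = t_e / 0.707 = 0.5302 in → use 9/16 in.

w = 9/16 in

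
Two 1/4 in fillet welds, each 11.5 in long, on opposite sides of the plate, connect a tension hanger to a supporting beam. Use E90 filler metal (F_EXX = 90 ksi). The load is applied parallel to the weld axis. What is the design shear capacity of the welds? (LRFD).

φR_n ≈ 165 kips

Effective throat t_e = 0.707 × 0.25 = 0.1767 in.
Total length L = 23 in; A_we = 0.1767 × 23 = 4.065 in².
F_nw = 0.6 F_EXX = 0.6 × 90 = 54 ksi.
φR_n = 0.75 × 54 × 4.065 = 164.6 kips.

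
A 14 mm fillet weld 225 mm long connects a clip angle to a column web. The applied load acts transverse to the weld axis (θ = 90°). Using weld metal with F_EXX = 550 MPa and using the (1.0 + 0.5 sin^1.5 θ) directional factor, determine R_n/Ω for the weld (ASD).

R_n/Ω ≈ 551 kN

t_e = 0.707 × 14 = 9.898 mm; A_we = 9.898 × 225 = 2227 mm².
Directional factor: 1.0 + 0.5 sin^1.5(90°) = 1.5.
F_nw = 0.6 × 550 × 1.5 = 495 MPa.
R_n/Ω = (495 × 2227) / 2.0 × 10⁻³ = 551.2 kN.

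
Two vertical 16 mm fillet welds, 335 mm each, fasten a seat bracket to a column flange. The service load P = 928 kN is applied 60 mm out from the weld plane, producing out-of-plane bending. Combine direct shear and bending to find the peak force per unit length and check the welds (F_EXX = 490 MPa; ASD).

f_max ≈ 2030 N/mm; NOT adequate

L_w = 2 × 335 = 670 mm; section modulus (unit throat) S = 2 × L²/6 = 37410 mm².
Direct shear f_v = P/L_w = 928×10³/670 = 1385 N/mm.
Moment M = P × e = 928×10³ × 60 = 55680000 N·mm; bending f_b = M/S = 1488 N/mm.
f_max = √(f_v² + f_b²) = √(1385² + 1488²) = 2033 N/mm.
r_n/Ω = (1/2.0) × 0.6 × 490 × (0.707 × 16) = 1663 N/mm → NOT adequate.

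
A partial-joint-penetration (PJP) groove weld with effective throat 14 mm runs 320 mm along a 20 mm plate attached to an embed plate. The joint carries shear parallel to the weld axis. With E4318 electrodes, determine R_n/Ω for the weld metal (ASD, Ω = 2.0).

R_n/Ω ≈ 578 kN

E43XX → F_EXX = 430 MPa.
Effective throat (given) t_e = 14 mm.
A_we = 14 × 320 = 4480 mm².
F_nw = 0.6 F_EXX = 258 MPa.
R_n/Ω = (258 × 4480) / 2.0 × 10⁻³ = 577.9 kN.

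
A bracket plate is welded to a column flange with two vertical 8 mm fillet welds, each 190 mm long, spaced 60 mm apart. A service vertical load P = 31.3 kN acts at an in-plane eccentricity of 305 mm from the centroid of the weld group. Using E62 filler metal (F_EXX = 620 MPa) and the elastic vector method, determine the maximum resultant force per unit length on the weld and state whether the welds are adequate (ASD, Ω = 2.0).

f_max ≈ 670 N/mm; adequate

Total weld length L_w = 380 mm. Treat welds as unit-width lines.
Polar moment about centroid: J = 2[d³/12 + d(b/2)²] = 2[190³/12 + 190×30²] = 1485000 mm³.
Direct shear f_v = P/L_w = 31.3×10³ / 380 = 82.37 N/mm (vertical).
Torsion M = P·e = 31.3×10³ × 305 = 9546500 N·mm.
Critical point at (x, y) = (30, 95) from centroid. f_tx = M·y/J = 610.7 N/mm; f_ty = M·x/J = 192.8 N/mm.
Resultant f_max = √[f_tx² + (f_v + f_ty)²] = √[610.7² + (82.37 + 192.8)²] = 669.8 N/mm.
Capacity per unit length: r_n/Ω = (1/2.0) × 0.6 × 620 × (0.707 × 8) = 1052 N/mm.
669.8 ≤ 1052 → adequate.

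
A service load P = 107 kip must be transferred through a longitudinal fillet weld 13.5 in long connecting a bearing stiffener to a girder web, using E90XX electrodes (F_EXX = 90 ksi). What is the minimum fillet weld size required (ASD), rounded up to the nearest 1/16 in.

Total weld length L = 13.5 in.
Required throat t_e = P × Ω / (0.6 F_EXX × L) = 107 × 2.0 / (0.6 × 90 × 13.5) = 0.2936 in.
Required leg w = t_e / 0.707 = 0.4152 in → use 7/16 in.

w = 7/16 in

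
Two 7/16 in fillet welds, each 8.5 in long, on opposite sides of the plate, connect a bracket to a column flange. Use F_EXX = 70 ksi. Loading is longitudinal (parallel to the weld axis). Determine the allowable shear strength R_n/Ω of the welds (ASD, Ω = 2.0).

Effective throat t_e = 0.707 × 0.4375 = 0.3093 in.
Total length L = 17 in; A_we = 0.3093 × 17 = 5.258 in².
F_nw = 0.6 F_EXX = 0.6 × 70 = 42 ksi.
R_n = 42 × 5.258 = 220.8 kips; R_n/Ω = 220.8/2.0 = 110.4 kips.

R_n/Ω ≈ 110 kips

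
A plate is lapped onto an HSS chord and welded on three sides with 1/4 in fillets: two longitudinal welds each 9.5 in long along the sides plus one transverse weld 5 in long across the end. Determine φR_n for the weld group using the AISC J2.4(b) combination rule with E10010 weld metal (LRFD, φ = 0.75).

φR_n ≈ 191 kip

E100XX → F_EXX = 100 ksi.
t_e = 0.707 × 0.25 = 0.1767 in.
R_nwl = 0.6 × 100 × 0.1767 × 19 = 201.5 kip (longitudinal, 2 welds).
R_nwt = 0.6 × 100 × 0.1767 × 5 = 53.02 kip (transverse, base value).
(i) R_nwl + R_nwt = 254.5 kip; (ii) 0.85 R_nwl + 1.5 R_nwt = 250.8 kip.
R_n = max = 254.5 kip [governs: (i)]; φR_n = 190.9 kip.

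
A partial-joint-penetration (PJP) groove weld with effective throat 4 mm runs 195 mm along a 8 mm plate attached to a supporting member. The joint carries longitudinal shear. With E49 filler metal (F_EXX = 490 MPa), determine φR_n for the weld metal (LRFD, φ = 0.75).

φR_n ≈ 172 kN

Effective throat (given) t_e = 4 mm.
A_we = 4 × 195 = 780 mm².
F_nw = 0.6 F_EXX = 294 MPa.
φR_n = 0.75 × 294 × 780 × 10⁻³ = 172 kN.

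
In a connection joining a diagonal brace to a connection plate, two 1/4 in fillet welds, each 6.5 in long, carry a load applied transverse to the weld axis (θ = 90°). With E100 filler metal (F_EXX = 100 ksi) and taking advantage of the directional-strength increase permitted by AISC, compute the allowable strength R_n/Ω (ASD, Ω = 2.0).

t_e = 0.707 × 0.25 = 0.1767 in; A_we = 0.1767 × 13 = 2.298 in².
Directional factor: 1.0 + 0.5 sin^1.5(90°) = 1.5.
F_nw = 0.6 × 100 × 1.5 = 90 ksi.
R_n/Ω = (90 × 2.298) / 2.0 = 103.4 kip.

R_n/Ω ≈ 103 kip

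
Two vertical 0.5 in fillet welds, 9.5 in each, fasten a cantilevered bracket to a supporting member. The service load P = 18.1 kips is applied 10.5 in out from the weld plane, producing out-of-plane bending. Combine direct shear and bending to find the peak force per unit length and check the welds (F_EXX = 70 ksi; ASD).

f_max ≈ 6.39 kip/in; adequate

L_w = 2 × 9.5 = 19 in; section modulus (unit throat) S = 2 × L²/6 = 30.08 in².
Direct shear f_v = P/L_w = 18.1/19 = 0.9526 kip/in.
Moment M = P × e = 18.1 × 10.5 = 190.05 kip·in; bending f_b = M/S = 6.317 kip/in.
f_max = √(f_v² + f_b²) = √(0.9526² + 6.317²) = 6.389 kip/in.
r_n/Ω = (1/2.0) × 0.6 × 70 × (0.707 × 0.5) = 7.423 kip/in → adequate.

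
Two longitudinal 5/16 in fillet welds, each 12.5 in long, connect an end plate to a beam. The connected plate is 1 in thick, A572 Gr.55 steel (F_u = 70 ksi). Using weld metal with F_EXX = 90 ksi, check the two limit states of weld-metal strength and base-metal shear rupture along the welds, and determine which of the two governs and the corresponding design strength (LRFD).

t_e = 0.707 × 0.3125 = 0.2209 in; L = 25 in.
Weld metal: φR_n = 0.75 × 0.6 × 90 × 0.2209 × 25 = 223.7 kips.
Base metal (shear rupture): φR_n = 0.75 × 0.6 × 70 × 1 × 25 = 787.5 kips.
Governing: weld metal.

φR_n ≈ 224 kips (weld metal governs)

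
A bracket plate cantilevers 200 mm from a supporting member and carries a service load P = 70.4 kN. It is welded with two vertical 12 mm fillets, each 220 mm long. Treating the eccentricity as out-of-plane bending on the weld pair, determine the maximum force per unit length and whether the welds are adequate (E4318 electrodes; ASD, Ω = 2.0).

f_max ≈ 887 N/mm; adequate

E43XX → F_EXX = 430 MPa.
L_w = 2 × 220 = 440 mm; section modulus (unit throat) S = 2 × L²/6 = 16130 mm².
Direct shear f_v = P/L_w = 70.4×10³/440 = 160 N/mm.
Moment M = P × e = 70.4×10³ × 200 = 14080000 N·mm; bending f_b = M/S = 872.7 N/mm.
f_max = √(f_v² + f_b²) = √(160² + 872.7²) = 887.3 N/mm.
r_n/Ω = (1/2.0) × 0.6 × 430 × (0.707 × 12) = 1094 N/mm → adequate.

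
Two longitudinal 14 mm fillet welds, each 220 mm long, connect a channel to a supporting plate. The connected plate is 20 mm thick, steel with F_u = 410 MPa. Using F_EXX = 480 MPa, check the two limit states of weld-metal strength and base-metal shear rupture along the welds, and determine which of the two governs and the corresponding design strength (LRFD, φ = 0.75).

t_e = 0.707 × 14 = 9.898 mm; L = 440 mm.
Weld metal: φR_n = 0.75 × 0.6 × 480 × 9.898 × 440 × 10⁻³ = 940.7 kN.
Base metal (shear rupture): φR_n = 0.75 × 0.6 × 410 × 20 × 440 × 10⁻³ = 1624 kN.
Governing: weld metal.

φR_n ≈ 941 kN (weld metal governs)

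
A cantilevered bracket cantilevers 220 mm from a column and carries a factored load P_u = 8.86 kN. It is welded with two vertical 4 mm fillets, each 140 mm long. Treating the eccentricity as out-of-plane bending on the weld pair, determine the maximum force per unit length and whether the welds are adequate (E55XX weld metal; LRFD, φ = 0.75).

f_max ≈ 300 N/mm; adequate

E55XX → F_EXX = 550 MPa.
L_w = 2 × 140 = 280 mm; section modulus (unit throat) S = 2 × L²/6 = 6533 mm².
Direct shear f_v = P/L_w = 8.86×10³/280 = 31.64 N/mm.
Moment M = P × e = 8.86×10³ × 220 = 1949200 N·mm; bending f_b = M/S = 298.3 N/mm.
f_max = √(f_v² + f_b²) = √(31.64² + 298.3²) = 300 N/mm.
φr_n = 0.75 × 0.6 × 550 × (0.707 × 4) = 699.9 N/mm → adequate.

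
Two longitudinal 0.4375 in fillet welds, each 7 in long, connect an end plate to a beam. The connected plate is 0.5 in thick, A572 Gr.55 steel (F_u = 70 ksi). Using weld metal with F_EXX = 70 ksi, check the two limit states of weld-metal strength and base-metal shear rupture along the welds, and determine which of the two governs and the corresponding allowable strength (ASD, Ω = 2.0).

R_n/Ω ≈ 90.9 kip (weld metal governs)

t_e = 0.707 × 0.4375 = 0.3093 in; L = 14 in.
Weld metal: R_n/Ω = (1/2.0) × 0.6 × 70 × 0.3093 × 14 = 90.94 kip.
Base metal (shear rupture): R_n/Ω = (1/2.0) × 0.6 × 70 × 0.5 × 14 = 147 kip.
Governing: weld metal.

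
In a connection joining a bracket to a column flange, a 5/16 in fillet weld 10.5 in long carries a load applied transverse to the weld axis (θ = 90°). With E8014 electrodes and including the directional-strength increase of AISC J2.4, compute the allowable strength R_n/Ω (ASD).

E80XX → F_EXX = 80 ksi.
t_e = 0.707 × 0.3125 = 0.2209 in; A_we = 0.2209 × 10.5 = 2.32 in².
Directional factor: 1.0 + 0.5 sin^1.5(90°) = 1.5.
F_nw = 0.6 × 80 × 1.5 = 72 ksi.
R_n/Ω = (72 × 2.32) / 2.0 = 83.51 kips.

R_n/Ω ≈ 83.5 kips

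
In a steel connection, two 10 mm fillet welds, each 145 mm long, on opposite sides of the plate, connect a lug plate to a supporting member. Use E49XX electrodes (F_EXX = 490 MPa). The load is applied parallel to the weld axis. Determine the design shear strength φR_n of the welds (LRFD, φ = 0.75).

φR_n ≈ 452 kN

Effective throat t_e = 0.707 × 10 = 7.07 mm.
Total length L = 290 mm; A_we = 7.07 × 290 = 2050 mm².
F_nw = 0.6 F_EXX = 0.6 × 490 = 294 MPa.
φR_n = 0.75 × 294 × 2050 × 10⁻³ = 452.1 kN.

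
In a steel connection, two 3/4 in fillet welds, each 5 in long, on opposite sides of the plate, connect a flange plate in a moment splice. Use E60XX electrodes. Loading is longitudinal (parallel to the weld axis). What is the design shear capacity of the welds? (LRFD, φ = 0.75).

E60XX → F_EXX = 60 ksi.
Effective throat t_e = 0.707 × 0.75 = 0.5302 in.
Total length L = 10 in; A_we = 0.5302 × 10 = 5.303 in².
F_nw = 0.6 F_EXX = 0.6 × 60 = 36 ksi.
φR_n = 0.75 × 36 × 5.303 = 143.2 kip.

φR_n ≈ 143 kip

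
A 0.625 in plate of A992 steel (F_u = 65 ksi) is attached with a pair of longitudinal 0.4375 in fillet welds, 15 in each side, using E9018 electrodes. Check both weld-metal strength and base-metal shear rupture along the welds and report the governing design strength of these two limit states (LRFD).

E90XX → F_EXX = 90 ksi.
t_e = 0.707 × 0.4375 = 0.3093 in; L = 30 in.
Weld metal: φR_n = 0.75 × 0.6 × 90 × 0.3093 × 30 = 375.8 kips.
Base metal (shear rupture): φR_n = 0.75 × 0.6 × 65 × 0.625 × 30 = 548.4 kips.
Governing: weld metal.

φR_n ≈ 376 kips (weld metal governs)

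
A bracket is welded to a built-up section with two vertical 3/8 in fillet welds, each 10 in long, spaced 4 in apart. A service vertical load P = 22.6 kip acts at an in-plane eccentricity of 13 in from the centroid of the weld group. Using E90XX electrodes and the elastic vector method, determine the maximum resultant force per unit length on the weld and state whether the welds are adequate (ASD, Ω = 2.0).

f_max ≈ 6.91 kip/in; adequate

E90XX → F_EXX = 90 ksi.
Total weld length L_w = 20 in. Treat welds as unit-width lines.
Polar moment about centroid: J = 2[d³/12 + d(b/2)²] = 2[10³/12 + 10×2²] = 246.7 in³.
Direct shear f_v = P/L_w = 22.6 / 20 = 1.13 kip/in (vertical).
Torsion M = P·e = 22.6 × 13 = 293.8 kip·in.
Critical point at (x, y) = (2, 5) from centroid. f_tx = M·y/J = 5.955 kip/in; f_ty = M·x/J = 2.382 kip/in.
Resultant f_max = √[f_tx² + (f_v + f_ty)²] = √[5.955² + (1.13 + 2.382)²] = 6.914 kip/in.
Capacity per unit length: r_n/Ω = (1/2.0) × 0.6 × 90 × (0.707 × 0.375) = 7.158 kip/in.
6.914 ≤ 7.158 → adequate.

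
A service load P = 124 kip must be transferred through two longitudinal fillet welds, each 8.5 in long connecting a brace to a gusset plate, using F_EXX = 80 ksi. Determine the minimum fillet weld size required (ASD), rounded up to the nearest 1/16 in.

Total weld length L = 17 in.
Required throat t_e = P × Ω / (0.6 F_EXX × L) = 124 × 2.0 / (0.6 × 80 × 17) = 0.3039 in.
Required leg w = t_e / 0.707 = 0.4299 in → use 7/16 in.

w = 7/16 in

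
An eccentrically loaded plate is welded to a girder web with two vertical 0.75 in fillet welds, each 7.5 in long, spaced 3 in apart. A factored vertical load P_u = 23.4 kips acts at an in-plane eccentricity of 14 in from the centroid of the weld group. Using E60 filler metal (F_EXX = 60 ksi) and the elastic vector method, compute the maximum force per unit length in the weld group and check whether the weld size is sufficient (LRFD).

f_max ≈ 13.4 kip/in; adequate

Total weld length L_w = 15 in. Treat welds as unit-width lines.
Polar moment about centroid: J = 2[d³/12 + d(b/2)²] = 2[7.5³/12 + 7.5×1.5²] = 104.1 in³.
Direct shear f_v = P/L_w = 23.4 / 15 = 1.56 kip/in (vertical).
Torsion M = P·e = 23.4 × 14 = 327.6 kip·in.
Critical point at (x, y) = (1.5, 3.75) from centroid. f_tx = M·y/J = 11.81 kip/in; f_ty = M·x/J = 4.722 kip/in.
Resultant f_max = √[f_tx² + (f_v + f_ty)²] = √[11.81² + (1.56 + 4.722)²] = 13.37 kip/in.
Capacity per unit length: φr_n = 0.75 × 0.6 × 60 × (0.707 × 0.75) = 14.32 kip/in.
13.37 ≤ 14.32 → adequate.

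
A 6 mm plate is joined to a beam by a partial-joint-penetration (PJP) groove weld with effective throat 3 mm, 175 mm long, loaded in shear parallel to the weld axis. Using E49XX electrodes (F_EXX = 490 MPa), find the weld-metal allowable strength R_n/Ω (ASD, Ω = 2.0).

Effective throat (given) t_e = 3 mm.
A_we = 3 × 175 = 525 mm².
F_nw = 0.6 F_EXX = 294 MPa.
R_n/Ω = (294 × 525) / 2.0 × 10⁻³ = 77.17 kN.

R_n/Ω ≈ 77.2 kN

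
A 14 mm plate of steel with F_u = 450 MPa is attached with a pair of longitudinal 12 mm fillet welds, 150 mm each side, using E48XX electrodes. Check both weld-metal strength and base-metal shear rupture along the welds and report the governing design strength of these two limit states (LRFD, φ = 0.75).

φR_n ≈ 550 kN (weld metal governs)

E48XX → F_EXX = 480 MPa.
t_e = 0.707 × 12 = 8.484 mm; L = 300 mm.
Weld metal: φR_n = 0.75 × 0.6 × 480 × 8.484 × 300 × 10⁻³ = 549.8 kN.
Base metal (shear rupture): φR_n = 0.75 × 0.6 × 450 × 14 × 300 × 10⁻³ = 850.5 kN.
Governing: weld metal.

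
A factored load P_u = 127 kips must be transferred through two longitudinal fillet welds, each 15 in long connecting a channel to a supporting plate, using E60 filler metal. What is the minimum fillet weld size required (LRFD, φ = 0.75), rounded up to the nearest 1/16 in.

E60XX → F_EXX = 60 ksi.
Total weld length L = 30 in.
Required throat t_e = P_u / (φ × 0.6 F_EXX × L) = 127 / (0.75 × 0.6 × 60 × 30) = 0.1568 in.
Required leg w = t_e / 0.707 = 0.2218 in → use 1/4 in.

w = 1/4 in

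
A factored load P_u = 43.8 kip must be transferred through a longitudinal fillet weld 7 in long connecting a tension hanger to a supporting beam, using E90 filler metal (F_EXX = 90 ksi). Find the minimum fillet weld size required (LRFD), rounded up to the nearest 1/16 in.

Total weld length L = 7 in.
Required throat t_e = P_u / (φ × 0.6 F_EXX × L) = 43.8 / (0.75 × 0.6 × 90 × 7) = 0.1545 in.
Required leg w = t_e / 0.707 = 0.2185 in → use 1/4 in.

w = 1/4 in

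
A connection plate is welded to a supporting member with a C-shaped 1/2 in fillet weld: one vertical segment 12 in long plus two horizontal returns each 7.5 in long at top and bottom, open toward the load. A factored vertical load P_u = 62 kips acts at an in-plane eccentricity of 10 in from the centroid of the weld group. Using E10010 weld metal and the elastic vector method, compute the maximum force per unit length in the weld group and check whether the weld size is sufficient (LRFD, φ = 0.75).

E100XX → F_EXX = 100 ksi.
Total weld length L_w = 27 in. Treat welds as unit-width lines.
Centroid: x̄ = 2×7.5×3.75 / 27 = 2.083 in from the vertical weld.
Polar moment about centroid: J = I_x + I_y = [12³/12 + 2×7.5×6²] + [12×2.083² + 2(7.5³/12 + 7.5×1.667²)] = 848.1 in³.
Direct shear f_v = P/L_w = 62 / 27 = 2.296 kip/in (vertical).
Torsion M = P·e = 62 × 10 = 620 kip·in.
Critical point at (x, y) = (5.417, 6) from centroid. f_tx = M·y/J = 4.386 kip/in; f_ty = M·x/J = 3.96 kip/in.
Resultant f_max = √[f_tx² + (f_v + f_ty)²] = √[4.386² + (2.296 + 3.96)²] = 7.641 kip/in.
Capacity per unit length: φr_n = 0.75 × 0.6 × 100 × (0.707 × 0.5) = 15.91 kip/in.
7.641 ≤ 15.91 → adequate.

f_max ≈ 7.64 kip/in; adequate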